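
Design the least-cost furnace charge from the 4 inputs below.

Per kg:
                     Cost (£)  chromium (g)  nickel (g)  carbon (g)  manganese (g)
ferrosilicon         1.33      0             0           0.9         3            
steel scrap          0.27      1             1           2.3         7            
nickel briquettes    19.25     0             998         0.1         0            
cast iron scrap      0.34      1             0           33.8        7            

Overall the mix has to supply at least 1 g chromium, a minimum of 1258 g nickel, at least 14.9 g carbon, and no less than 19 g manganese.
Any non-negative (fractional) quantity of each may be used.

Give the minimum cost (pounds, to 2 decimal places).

Let x1 = kg of ferrosilicon, x2 = kg of steel scrap, x3 = kg of nickel briquettes, x4 = kg of cast iron scrap.
min 1.33x1 + 0.27x2 + 19.25x3 + 0.34x4 s.t.:
  1x2 + 1x4 ≥ 1   (chromium)
  1x2 + 998x3 ≥ 1258   (nickel)
  0.9x1 + 2.3x2 + 0.1x3 + 33.8x4 ≥ 14.9   (carbon)
  3x1 + 7x2 + 7x4 ≥ 19   (manganese)
  x1, x2, x3, x4 ≥ 0.
At the optimum only steel scrap, nickel briquettes, cast iron scrap are positive (ferrosilicon = 0). There the nickel, carbon, manganese constraints are tight.
Solving gives x2 = 2.443, x3 = 1.258, x4 = 0.2708.
Cost = 0.27·2.443 + 19.25·1.258 + 0.34·0.2708 = 24.9682.

£24.97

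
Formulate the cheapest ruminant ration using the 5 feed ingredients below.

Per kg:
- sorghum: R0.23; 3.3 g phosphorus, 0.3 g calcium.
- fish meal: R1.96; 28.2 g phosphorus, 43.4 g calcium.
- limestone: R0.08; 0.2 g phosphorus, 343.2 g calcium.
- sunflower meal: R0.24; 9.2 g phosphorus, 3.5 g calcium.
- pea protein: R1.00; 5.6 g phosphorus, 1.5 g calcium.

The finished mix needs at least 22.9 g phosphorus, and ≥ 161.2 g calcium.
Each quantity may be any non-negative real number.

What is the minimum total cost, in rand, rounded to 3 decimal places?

R0.631

Let x1 = kg of sorghum, x2 = kg of fish meal, x3 = kg of limestone, x4 = kg of sunflower meal, x5 = kg of pea protein.
Minimize 0.23x1 + 1.96x2 + 0.08x3 + 0.24x4 + 1x5 subject to:
  3.3x1 + 28.2x2 + 0.2x3 + 9.2x4 + 5.6x5 ≥ 22.9   (phosphorus)
  0.3x1 + 43.4x2 + 343.2x3 + 3.5x4 + 1.5x5 ≥ 161.2   (calcium)
  x1, x2, x3, x4, x5 ≥ 0.
The minimum-cost mix takes nothing from sorghum, fish meal, pea protein — only limestone, sunflower meal. There the phosphorus and calcium constraints are tight.
Optimal quantities: limestone = 0.4444 kg, sunflower meal = 2.479 kg.
Total cost: 0.08·0.4444 + 0.24·2.479 = 0.63051.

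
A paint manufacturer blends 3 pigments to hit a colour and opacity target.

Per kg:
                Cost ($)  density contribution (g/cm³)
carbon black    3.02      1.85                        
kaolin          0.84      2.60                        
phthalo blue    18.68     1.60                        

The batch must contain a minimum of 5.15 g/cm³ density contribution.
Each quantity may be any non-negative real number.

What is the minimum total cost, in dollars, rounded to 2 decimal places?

$1.66

Treat it as an LP. Let x1 = kg of carbon black, x2 = kg of kaolin, x3 = kg of phthalo blue.
Minimise 3.02x1 + 0.84x2 + 18.68x3 subject to:
  1.85x1 + 2.6x2 + 1.6x3 ≥ 5.15   (density contribution)
  x1, x2, x3 ≥ 0.
At the optimum only kaolin is positive (carbon black, phthalo blue = 0). There the density contribution constraint is tight.
Solving gives x2 = 1.981.
Hence cost = 0.84·1.981 = $1.6640.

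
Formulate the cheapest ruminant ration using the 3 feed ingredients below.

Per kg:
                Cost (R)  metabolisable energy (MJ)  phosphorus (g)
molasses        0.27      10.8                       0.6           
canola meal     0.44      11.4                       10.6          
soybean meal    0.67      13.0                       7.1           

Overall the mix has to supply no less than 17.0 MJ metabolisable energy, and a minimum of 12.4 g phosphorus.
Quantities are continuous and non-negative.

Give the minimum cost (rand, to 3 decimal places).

R0.603

Set it up as a linear program. Let x1 = kg of molasses, x2 = kg of canola meal, x3 = kg of soybean meal.
Minimise 0.27x1 + 0.44x2 + 0.67x3 with:
  10.8x1 + 11.4x2 + 13x3 ≥ 17   (metabolisable energy)
  0.6x1 + 10.6x2 + 7.1x3 ≥ 12.4   (phosphorus)
  x1, x2, x3 ≥ 0.
The cheapest feasible vertex uses only molasses, canola meal; soybean meal is not used. There the metabolisable energy and phosphorus constraints are tight.
Optimal quantities: molasses = 0.3608 kg, canola meal = 1.149 kg.
Hence cost = 0.27·0.3608 + 0.44·1.149 = R0.60298.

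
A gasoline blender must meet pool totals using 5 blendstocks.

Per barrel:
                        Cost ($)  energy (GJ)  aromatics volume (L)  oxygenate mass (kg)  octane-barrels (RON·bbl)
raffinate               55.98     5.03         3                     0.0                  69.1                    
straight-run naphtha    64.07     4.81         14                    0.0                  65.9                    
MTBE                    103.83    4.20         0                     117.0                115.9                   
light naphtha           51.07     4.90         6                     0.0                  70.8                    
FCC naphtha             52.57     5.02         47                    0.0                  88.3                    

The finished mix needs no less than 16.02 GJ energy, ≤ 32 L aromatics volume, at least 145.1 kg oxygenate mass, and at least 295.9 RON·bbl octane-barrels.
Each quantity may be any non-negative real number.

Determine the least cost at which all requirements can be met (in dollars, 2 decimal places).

Let x1 = barrels of raffinate, x2 = barrels of straight-run naphtha, x3 = barrels of MTBE, x4 = barrels of light naphtha, x5 = barrels of FCC naphtha.
Minimise 55.98x1 + 64.07x2 + 103.83x3 + 51.07x4 + 52.57x5 subject to:
  5.03x1 + 4.81x2 + 4.2x3 + 4.9x4 + 5.02x5 ≥ 16.02   (energy)
  3x1 + 14x2 + 6x4 + 47x5 ≤ 32   (aromatics volume)
  117x3 ≥ 145.1   (oxygenate mass)
  69.1x1 + 65.9x2 + 115.9x3 + 70.8x4 + 88.3x5 ≥ 295.9   (octane-barrels)
  x1, x2, x3, x4, x5 ≥ 0.
The minimum-cost mix takes nothing from raffinate, straight-run naphtha, FCC naphtha — only MTBE, light naphtha. Binding constraints: energy and oxygenate mass.
So MTBE = 1.2402 barrels, light naphtha = 2.2064 barrels.
Total cost: 103.83·1.2402 + 51.07·2.2064 = 241.4508.

$241.45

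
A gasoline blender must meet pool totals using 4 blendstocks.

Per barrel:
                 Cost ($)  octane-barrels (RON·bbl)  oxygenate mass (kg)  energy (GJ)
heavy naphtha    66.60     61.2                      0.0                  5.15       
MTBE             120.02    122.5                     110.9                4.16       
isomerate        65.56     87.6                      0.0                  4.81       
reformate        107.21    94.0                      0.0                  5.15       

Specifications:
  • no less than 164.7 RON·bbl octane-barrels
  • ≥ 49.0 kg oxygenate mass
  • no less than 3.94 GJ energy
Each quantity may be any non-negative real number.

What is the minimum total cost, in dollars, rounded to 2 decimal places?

Treat it as an LP. Let x1 = barrels of heavy naphtha, x2 = barrels of MTBE, x3 = barrels of isomerate, x4 = barrels of reformate.
Minimise 66.6x1 + 120.02x2 + 65.56x3 + 107.21x4 with:
  61.2x1 + 122.5x2 + 87.6x3 + 94x4 ≥ 164.7   (octane-barrels)
  110.9x2 ≥ 49   (oxygenate mass)
  5.15x1 + 4.16x2 + 4.81x3 + 5.15x4 ≥ 3.94   (energy)
  x1, x2, x3, x4 ≥ 0.
The minimum-cost mix takes nothing from heavy naphtha, reformate — only MTBE, isomerate. The octane-barrels and oxygenate mass requirements are met with equality.
So MTBE = 0.441839 barrels, isomerate = 1.26227 barrels.
Objective = 120.02·0.441839 + 65.56·1.26227 = 135.7839.

$135.78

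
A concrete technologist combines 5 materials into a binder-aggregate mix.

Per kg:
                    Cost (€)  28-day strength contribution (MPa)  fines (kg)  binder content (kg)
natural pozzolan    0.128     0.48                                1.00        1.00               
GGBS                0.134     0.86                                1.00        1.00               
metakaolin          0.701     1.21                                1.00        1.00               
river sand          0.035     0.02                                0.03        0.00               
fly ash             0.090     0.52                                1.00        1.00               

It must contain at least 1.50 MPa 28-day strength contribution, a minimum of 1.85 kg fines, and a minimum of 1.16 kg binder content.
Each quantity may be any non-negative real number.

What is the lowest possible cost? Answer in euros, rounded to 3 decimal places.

Let x1 = kg of natural pozzolan, x2 = kg of GGBS, x3 = kg of metakaolin, x4 = kg of river sand, x5 = kg of fly ash.
min 0.128x1 + 0.134x2 + 0.701x3 + 0.035x4 + 0.09x5 subject to:
  0.48x1 + 0.86x2 + 1.21x3 + 0.02x4 + 0.52x5 ≥ 1.5   (28-day strength contribution)
  1x1 + 1x2 + 1x3 + 0.03x4 + 1x5 ≥ 1.85   (fines)
  1x1 + 1x2 + 1x3 + 1x5 ≥ 1.16   (binder content)
  x1, x2, x3, x4, x5 ≥ 0.
The optimal basis is {GGBS, fly ash}; natural pozzolan, metakaolin, river sand drop out. Binding constraints: 28-day strength contribution and fines.
So GGBS = 1.582 kg, fly ash = 0.2676 kg.
Objective = 0.134·1.582 + 0.09·0.2676 = 0.23607.

€0.236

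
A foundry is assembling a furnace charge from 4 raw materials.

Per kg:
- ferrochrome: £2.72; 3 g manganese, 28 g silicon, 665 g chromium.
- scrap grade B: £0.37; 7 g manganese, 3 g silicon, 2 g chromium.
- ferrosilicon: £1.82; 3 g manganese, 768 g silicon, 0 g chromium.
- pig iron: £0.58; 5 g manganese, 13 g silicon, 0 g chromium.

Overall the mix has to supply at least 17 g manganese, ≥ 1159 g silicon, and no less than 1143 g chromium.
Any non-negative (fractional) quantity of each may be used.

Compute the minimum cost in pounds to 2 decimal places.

£7.69

Let x1 = kg of ferrochrome, x2 = kg of scrap grade B, x3 = kg of ferrosilicon, x4 = kg of pig iron.
Minimize 2.72x1 + 0.37x2 + 1.82x3 + 0.58x4 subject to:
  3x1 + 7x2 + 3x3 + 5x4 ≥ 17   (manganese)
  28x1 + 3x2 + 768x3 + 13x4 ≥ 1159   (silicon)
  665x1 + 2x2 ≥ 1143   (chromium)
  x1, x2, x3, x4 ≥ 0.
At the optimum only ferrochrome, scrap grade B, ferrosilicon are positive (pig iron = 0). There the manganese, silicon, chromium constraints are tight.
Solving gives x1 = 1.716, x2 = 1.075, x3 = 1.442.
Cost = 2.72·1.716 + 0.37·1.075 + 1.82·1.442 = 7.6897.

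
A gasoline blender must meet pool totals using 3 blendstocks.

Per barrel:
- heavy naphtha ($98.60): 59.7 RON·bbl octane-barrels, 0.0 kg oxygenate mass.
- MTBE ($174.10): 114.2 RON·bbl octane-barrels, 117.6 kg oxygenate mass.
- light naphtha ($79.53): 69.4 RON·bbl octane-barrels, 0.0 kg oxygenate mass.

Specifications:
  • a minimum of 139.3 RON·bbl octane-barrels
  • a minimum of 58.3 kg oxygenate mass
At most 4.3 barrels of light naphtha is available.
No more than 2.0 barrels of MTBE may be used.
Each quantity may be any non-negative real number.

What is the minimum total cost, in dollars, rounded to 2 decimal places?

This is a linear program. Let x1 = barrels of heavy naphtha, x2 = barrels of MTBE, x3 = barrels of light naphtha.
min 98.6x1 + 174.1x2 + 79.53x3 with:
  59.7x1 + 114.2x2 + 69.4x3 ≥ 139.3   (octane-barrels)
  117.6x2 ≥ 58.3   (oxygenate mass)
  x3 ≤ 4.3
  x2 ≤ 2
  x1, x2, x3 ≥ 0.
At the optimum only MTBE, light naphtha are positive (heavy naphtha = 0). The octane-barrels and oxygenate mass requirements are met with equality.
So MTBE = 0.49575 barrels, light naphtha = 1.1914 barrels.
Total cost: 174.1·0.49575 + 79.53·1.1914 = 181.0621.

$181.06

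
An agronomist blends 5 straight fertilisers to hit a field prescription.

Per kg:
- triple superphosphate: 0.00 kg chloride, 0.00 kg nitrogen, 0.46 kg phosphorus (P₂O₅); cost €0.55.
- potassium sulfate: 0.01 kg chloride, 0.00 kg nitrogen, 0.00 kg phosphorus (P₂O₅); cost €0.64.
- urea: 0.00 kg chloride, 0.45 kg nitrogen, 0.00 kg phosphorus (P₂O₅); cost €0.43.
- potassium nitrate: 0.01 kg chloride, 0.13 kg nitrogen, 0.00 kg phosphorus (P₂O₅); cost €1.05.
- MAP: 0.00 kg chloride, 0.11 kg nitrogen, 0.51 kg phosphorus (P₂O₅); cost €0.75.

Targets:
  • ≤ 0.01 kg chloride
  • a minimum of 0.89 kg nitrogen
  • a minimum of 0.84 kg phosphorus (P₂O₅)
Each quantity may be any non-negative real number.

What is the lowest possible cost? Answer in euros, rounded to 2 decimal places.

€1.85

This is a linear program. Let x1 = kg of triple superphosphate, x2 = kg of potassium sulfate, x3 = kg of urea, x4 = kg of potassium nitrate, x5 = kg of MAP.
Minimise 0.55x1 + 0.64x2 + 0.43x3 + 1.05x4 + 0.75x5 s.t.:
  0.01x2 + 0.01x4 ≤ 0.01   (chloride)
  0.45x3 + 0.13x4 + 0.11x5 ≥ 0.89   (nitrogen)
  0.46x1 + 0.51x5 ≥ 0.84   (phosphorus (P₂O₅))
  x1, x2, x3, x4, x5 ≥ 0.
The cheapest feasible vertex uses only triple superphosphate, urea; potassium sulfate, potassium nitrate, MAP are not used. Binding constraints: nitrogen and phosphorus (P₂O₅).
Solving gives x1 = 1.826, x3 = 1.978.
Cost = 0.55·1.826 + 0.43·1.978 = 1.8548.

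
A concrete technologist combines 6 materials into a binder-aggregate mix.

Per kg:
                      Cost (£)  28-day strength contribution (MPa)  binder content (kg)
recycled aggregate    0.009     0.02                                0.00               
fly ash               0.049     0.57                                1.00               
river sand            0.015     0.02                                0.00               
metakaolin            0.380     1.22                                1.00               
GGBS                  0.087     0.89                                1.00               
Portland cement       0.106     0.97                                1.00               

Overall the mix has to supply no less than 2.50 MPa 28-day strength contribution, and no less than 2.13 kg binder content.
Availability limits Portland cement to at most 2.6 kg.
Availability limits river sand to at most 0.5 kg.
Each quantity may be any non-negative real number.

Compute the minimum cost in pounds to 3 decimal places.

£0.215

Treat it as an LP. Let x1 = kg of recycled aggregate, x2 = kg of fly ash, x3 = kg of river sand, x4 = kg of metakaolin, x5 = kg of GGBS, x6 = kg of Portland cement.
Minimize 0.009x1 + 0.049x2 + 0.015x3 + 0.38x4 + 0.087x5 + 0.106x6 s.t.:
  0.02x1 + 0.57x2 + 0.02x3 + 1.22x4 + 0.89x5 + 0.97x6 ≥ 2.5   (28-day strength contribution)
  1x2 + 1x4 + 1x5 + 1x6 ≥ 2.13   (binder content)
  x6 ≤ 2.6
  x3 ≤ 0.5
  x1, x2, x3, x4, x5, x6 ≥ 0.
The cheapest feasible vertex uses only fly ash; recycled aggregate, river sand, metakaolin, GGBS, Portland cement are not used. Binding constraint: 28-day strength contribution.
That vertex is x2 = 4.386.
Hence cost = 0.049·4.386 = £0.21491.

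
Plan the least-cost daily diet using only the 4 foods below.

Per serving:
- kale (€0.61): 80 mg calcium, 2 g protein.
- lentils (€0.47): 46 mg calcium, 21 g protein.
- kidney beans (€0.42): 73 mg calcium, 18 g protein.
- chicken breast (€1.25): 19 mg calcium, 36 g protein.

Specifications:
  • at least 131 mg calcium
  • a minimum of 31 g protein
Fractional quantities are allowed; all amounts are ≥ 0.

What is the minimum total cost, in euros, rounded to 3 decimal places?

This is a linear program. Let x1 = servings of kale, x2 = servings of lentils, x3 = servings of kidney beans, x4 = servings of chicken breast.
Minimize 0.61x1 + 0.47x2 + 0.42x3 + 1.25x4 s.t.:
  80x1 + 46x2 + 73x3 + 19x4 ≥ 131   (calcium)
  2x1 + 21x2 + 18x3 + 36x4 ≥ 31   (protein)
  x1, x2, x3, x4 ≥ 0.
The optimal basis is {kidney beans}; kale, lentils, chicken breast drop out. Binding constraint: calcium.
That vertex is x3 = 1.795.
Total cost: 0.42·1.795 = 0.75390.

€0.754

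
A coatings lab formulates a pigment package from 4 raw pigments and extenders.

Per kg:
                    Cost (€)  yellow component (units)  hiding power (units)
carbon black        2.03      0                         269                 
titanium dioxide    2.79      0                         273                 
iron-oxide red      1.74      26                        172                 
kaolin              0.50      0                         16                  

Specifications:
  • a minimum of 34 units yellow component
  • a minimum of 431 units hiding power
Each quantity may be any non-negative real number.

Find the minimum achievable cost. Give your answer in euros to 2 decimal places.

Let x1 = kg of carbon black, x2 = kg of titanium dioxide, x3 = kg of iron-oxide red, x4 = kg of kaolin.
Minimize 2.03x1 + 2.79x2 + 1.74x3 + 0.5x4 with:
  26x3 ≥ 34   (yellow component)
  269x1 + 273x2 + 172x3 + 16x4 ≥ 431   (hiding power)
  x1, x2, x3, x4 ≥ 0.
The cheapest feasible vertex uses only carbon black, iron-oxide red; titanium dioxide, kaolin are not used. There the yellow component and hiding power constraints are tight.
Solving gives x1 = 0.7661, x3 = 1.308.
Hence cost = 2.03·0.7661 + 1.74·1.308 = €3.8311.

€3.83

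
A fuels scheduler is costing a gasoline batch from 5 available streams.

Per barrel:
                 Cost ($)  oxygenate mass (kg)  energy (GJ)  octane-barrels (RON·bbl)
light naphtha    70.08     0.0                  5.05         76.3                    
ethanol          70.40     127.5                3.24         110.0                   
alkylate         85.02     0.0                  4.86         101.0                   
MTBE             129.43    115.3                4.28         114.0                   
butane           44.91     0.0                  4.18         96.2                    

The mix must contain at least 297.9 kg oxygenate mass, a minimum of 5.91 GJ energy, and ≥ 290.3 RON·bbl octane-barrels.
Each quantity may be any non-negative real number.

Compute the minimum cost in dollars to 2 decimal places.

$180.03

Treat it as an LP. Let x1 = barrels of light naphtha, x2 = barrels of ethanol, x3 = barrels of alkylate, x4 = barrels of MTBE, x5 = barrels of butane.
Minimize 70.08x1 + 70.4x2 + 85.02x3 + 129.43x4 + 44.91x5 with:
  127.5x2 + 115.3x4 ≥ 297.9   (oxygenate mass)
  5.05x1 + 3.24x2 + 4.86x3 + 4.28x4 + 4.18x5 ≥ 5.91   (energy)
  76.3x1 + 110x2 + 101x3 + 114x4 + 96.2x5 ≥ 290.3   (octane-barrels)
  x1, x2, x3, x4, x5 ≥ 0.
The optimal basis is {ethanol, butane}; light naphtha, alkylate, MTBE drop out. There the oxygenate mass and octane-barrels constraints are tight.
So ethanol = 2.3365 barrels, butane = 0.34603 barrels.
Total cost: 70.4·2.3365 + 44.91·0.34603 = 180.0298.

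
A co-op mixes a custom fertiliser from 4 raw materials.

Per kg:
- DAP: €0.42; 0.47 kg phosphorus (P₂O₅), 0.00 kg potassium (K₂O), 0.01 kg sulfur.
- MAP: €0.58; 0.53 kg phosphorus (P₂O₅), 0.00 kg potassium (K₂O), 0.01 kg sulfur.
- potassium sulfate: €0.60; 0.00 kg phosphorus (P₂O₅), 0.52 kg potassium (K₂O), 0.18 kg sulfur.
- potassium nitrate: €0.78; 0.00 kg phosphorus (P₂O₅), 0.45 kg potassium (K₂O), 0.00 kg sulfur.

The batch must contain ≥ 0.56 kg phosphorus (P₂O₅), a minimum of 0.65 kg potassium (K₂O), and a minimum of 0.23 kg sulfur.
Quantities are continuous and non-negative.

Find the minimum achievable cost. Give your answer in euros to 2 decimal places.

Let x1 = kg of DAP, x2 = kg of MAP, x3 = kg of potassium sulfate, x4 = kg of potassium nitrate.
Minimize 0.42x1 + 0.58x2 + 0.6x3 + 0.78x4 subject to:
  0.47x1 + 0.53x2 ≥ 0.56   (phosphorus (P₂O₅))
  0.52x3 + 0.45x4 ≥ 0.65   (potassium (K₂O))
  0.01x1 + 0.01x2 + 0.18x3 ≥ 0.23   (sulfur)
  x1, x2, x3, x4 ≥ 0.
At the optimum only DAP, potassium sulfate are positive (MAP, potassium nitrate = 0). There the phosphorus (P₂O₅) and potassium (K₂O) constraints are tight.
So DAP = 1.191 kg, potassium sulfate = 1.25 kg.
Objective = 0.42·1.191 + 0.6·1.25 = 1.2502.

€1.25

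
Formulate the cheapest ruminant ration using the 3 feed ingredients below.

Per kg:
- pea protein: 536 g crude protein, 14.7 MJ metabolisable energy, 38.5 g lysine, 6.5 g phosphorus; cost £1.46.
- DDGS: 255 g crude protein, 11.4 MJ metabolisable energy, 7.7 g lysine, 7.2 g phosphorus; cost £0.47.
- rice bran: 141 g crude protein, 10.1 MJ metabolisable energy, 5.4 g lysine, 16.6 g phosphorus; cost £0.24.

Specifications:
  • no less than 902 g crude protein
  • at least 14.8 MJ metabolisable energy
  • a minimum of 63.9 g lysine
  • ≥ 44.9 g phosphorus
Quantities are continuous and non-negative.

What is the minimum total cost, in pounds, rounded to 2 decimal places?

£2.50

Let x1 = kg of pea protein, x2 = kg of DDGS, x3 = kg of rice bran.
min 1.46x1 + 0.47x2 + 0.24x3 s.t.:
  536x1 + 255x2 + 141x3 ≥ 902   (crude protein)
  14.7x1 + 11.4x2 + 10.1x3 ≥ 14.8   (metabolisable energy)
  38.5x1 + 7.7x2 + 5.4x3 ≥ 63.9   (lysine)
  6.5x1 + 7.2x2 + 16.6x3 ≥ 44.9   (phosphorus)
  x1, x2, x3 ≥ 0.
At the optimum only pea protein, rice bran are positive (DDGS = 0). Binding constraints: lysine and phosphorus.
That vertex is x1 = 1.355, x3 = 2.174.
Hence cost = 1.46·1.355 + 0.24·2.174 = £2.5001.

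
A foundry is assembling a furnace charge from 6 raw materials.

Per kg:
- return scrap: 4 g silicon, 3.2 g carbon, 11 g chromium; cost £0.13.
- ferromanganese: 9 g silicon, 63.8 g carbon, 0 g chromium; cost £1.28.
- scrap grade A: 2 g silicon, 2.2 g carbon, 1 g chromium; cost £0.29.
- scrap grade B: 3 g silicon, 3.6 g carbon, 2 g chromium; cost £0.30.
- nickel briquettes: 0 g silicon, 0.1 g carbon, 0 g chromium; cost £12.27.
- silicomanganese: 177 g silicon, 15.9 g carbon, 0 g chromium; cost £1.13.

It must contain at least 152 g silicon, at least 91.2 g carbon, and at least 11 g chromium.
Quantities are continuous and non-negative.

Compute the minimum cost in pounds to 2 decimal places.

This is a linear program. Let x1 = kg of return scrap, x2 = kg of ferromanganese, x3 = kg of scrap grade A, x4 = kg of scrap grade B, x5 = kg of nickel briquettes, x6 = kg of silicomanganese.
min 0.13x1 + 1.28x2 + 0.29x3 + 0.3x4 + 12.27x5 + 1.13x6 s.t.:
  4x1 + 9x2 + 2x3 + 3x4 + 177x6 ≥ 152   (silicon)
  3.2x1 + 63.8x2 + 2.2x3 + 3.6x4 + 0.1x5 + 15.9x6 ≥ 91.2   (carbon)
  11x1 + 1x3 + 2x4 ≥ 11   (chromium)
  x1, x2, x3, x4, x5, x6 ≥ 0.
At the optimum only return scrap, ferromanganese, silicomanganese are positive (scrap grade A, scrap grade B, nickel briquettes = 0). The silicon, carbon, chromium requirements are met with equality.
Solving gives x1 = 1, x2 = 1.186, x6 = 0.7759.
Cost = 0.13·1 + 1.28·1.186 + 1.13·0.7759 = 2.5248.

£2.52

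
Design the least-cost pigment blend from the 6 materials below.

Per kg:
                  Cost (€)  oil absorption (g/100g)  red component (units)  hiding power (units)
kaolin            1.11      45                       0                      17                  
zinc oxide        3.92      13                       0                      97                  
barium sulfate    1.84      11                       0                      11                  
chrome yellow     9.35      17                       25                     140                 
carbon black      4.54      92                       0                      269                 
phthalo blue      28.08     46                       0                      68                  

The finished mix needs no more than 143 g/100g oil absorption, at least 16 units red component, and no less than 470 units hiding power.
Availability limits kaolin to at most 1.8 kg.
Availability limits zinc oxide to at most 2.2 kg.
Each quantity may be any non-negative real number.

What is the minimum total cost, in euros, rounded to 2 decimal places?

Treat it as an LP. Let x1 = kg of kaolin, x2 = kg of zinc oxide, x3 = kg of barium sulfate, x4 = kg of chrome yellow, x5 = kg of carbon black, x6 = kg of phthalo blue.
Minimize 1.11x1 + 3.92x2 + 1.84x3 + 9.35x4 + 4.54x5 + 28.08x6 s.t.:
  45x1 + 13x2 + 11x3 + 17x4 + 92x5 + 46x6 ≤ 143   (oil absorption)
  25x4 ≥ 16   (red component)
  17x1 + 97x2 + 11x3 + 140x4 + 269x5 + 68x6 ≥ 470   (hiding power)
  x1 ≤ 1.8
  x2 ≤ 2.2
  x1, x2, x3, x4, x5, x6 ≥ 0.
The minimum-cost mix takes nothing from kaolin, zinc oxide, barium sulfate, phthalo blue — only chrome yellow, carbon black. There the red component and hiding power constraints are tight.
Solving gives x4 = 0.64, x5 = 1.414.
Total cost: 9.35·0.64 + 4.54·1.414 = 12.4036.

€12.40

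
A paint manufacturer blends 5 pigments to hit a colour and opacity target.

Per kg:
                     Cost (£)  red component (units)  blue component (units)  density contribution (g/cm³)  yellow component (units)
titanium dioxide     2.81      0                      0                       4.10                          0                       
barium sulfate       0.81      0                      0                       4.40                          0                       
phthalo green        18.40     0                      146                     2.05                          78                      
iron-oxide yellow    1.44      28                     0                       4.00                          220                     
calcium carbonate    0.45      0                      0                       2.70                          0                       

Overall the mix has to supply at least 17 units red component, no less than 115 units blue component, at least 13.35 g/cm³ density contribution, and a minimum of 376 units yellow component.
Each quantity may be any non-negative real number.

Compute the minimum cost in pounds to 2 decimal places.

Treat it as an LP. Let x1 = kg of titanium dioxide, x2 = kg of barium sulfate, x3 = kg of phthalo green, x4 = kg of iron-oxide yellow, x5 = kg of calcium carbonate.
min 2.81x1 + 0.81x2 + 18.4x3 + 1.44x4 + 0.45x5 s.t.:
  28x4 ≥ 17   (red component)
  146x3 ≥ 115   (blue component)
  4.1x1 + 4.4x2 + 2.05x3 + 4x4 + 2.7x5 ≥ 13.35   (density contribution)
  78x3 + 220x4 ≥ 376   (yellow component)
  x1, x2, x3, x4, x5 ≥ 0.
The cheapest feasible vertex uses only phthalo green, iron-oxide yellow, calcium carbonate; titanium dioxide, barium sulfate are not used. There the blue component, density contribution, yellow component constraints are tight.
Optimal quantities: phthalo green = 0.78767 kg, iron-oxide yellow = 1.4298 kg, calcium carbonate = 2.2281 kg.
Hence cost = 18.4·0.78767 + 1.44·1.4298 + 0.45·2.2281 = £17.5547.

£17.55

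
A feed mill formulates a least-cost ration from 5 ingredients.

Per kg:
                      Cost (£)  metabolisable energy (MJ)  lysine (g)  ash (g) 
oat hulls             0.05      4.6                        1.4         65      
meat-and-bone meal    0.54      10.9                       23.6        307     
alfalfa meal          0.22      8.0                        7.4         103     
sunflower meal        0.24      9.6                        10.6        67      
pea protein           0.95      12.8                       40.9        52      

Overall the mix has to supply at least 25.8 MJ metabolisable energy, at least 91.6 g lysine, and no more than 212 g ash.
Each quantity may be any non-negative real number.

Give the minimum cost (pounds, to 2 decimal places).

Set it up as a linear program. Let x1 = kg of oat hulls, x2 = kg of meat-and-bone meal, x3 = kg of alfalfa meal, x4 = kg of sunflower meal, x5 = kg of pea protein.
min 0.05x1 + 0.54x2 + 0.22x3 + 0.24x4 + 0.95x5 subject to:
  4.6x1 + 10.9x2 + 8x3 + 9.6x4 + 12.8x5 ≥ 25.8   (metabolisable energy)
  1.4x1 + 23.6x2 + 7.4x3 + 10.6x4 + 40.9x5 ≥ 91.6   (lysine)
  65x1 + 307x2 + 103x3 + 67x4 + 52x5 ≤ 212   (ash)
  x1, x2, x3, x4, x5 ≥ 0.
At the optimum only sunflower meal, pea protein are positive (oat hulls, meat-and-bone meal, alfalfa meal = 0). The lysine and ash requirements are met with equality.
So sunflower meal = 1.785 kg, pea protein = 1.777 kg.
Cost = 0.24·1.785 + 0.95·1.777 = 2.1166.

£2.12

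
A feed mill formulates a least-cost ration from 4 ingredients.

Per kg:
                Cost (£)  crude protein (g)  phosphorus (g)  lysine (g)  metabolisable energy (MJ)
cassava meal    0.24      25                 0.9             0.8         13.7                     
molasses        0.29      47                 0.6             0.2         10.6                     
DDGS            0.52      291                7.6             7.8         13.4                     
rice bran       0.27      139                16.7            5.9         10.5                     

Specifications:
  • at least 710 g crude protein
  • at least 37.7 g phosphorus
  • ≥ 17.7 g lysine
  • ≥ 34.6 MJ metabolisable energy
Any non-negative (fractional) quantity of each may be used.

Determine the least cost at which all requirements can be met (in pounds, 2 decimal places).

£1.30

This is a linear program. Let x1 = kg of cassava meal, x2 = kg of molasses, x3 = kg of DDGS, x4 = kg of rice bran.
Minimize 0.24x1 + 0.29x2 + 0.52x3 + 0.27x4 subject to:
  25x1 + 47x2 + 291x3 + 139x4 ≥ 710   (crude protein)
  0.9x1 + 0.6x2 + 7.6x3 + 16.7x4 ≥ 37.7   (phosphorus)
  0.8x1 + 0.2x2 + 7.8x3 + 5.9x4 ≥ 17.7   (lysine)
  13.7x1 + 10.6x2 + 13.4x3 + 10.5x4 ≥ 34.6   (metabolisable energy)
  x1, x2, x3, x4 ≥ 0.
At the optimum only DDGS, rice bran are positive (cassava meal, molasses = 0). Binding constraints: crude protein and phosphorus.
Solving gives x3 = 1.74, x4 = 1.466.
Total cost: 0.52·1.74 + 0.27·1.466 = 1.3006.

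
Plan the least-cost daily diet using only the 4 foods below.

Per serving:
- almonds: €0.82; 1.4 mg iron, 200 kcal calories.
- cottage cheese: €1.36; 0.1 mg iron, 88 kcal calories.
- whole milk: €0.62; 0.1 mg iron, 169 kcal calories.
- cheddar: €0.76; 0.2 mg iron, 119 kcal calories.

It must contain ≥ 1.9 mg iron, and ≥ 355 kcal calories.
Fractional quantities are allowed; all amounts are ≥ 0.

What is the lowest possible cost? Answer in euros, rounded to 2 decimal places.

€1.42

Set it up as a linear program. Let x1 = servings of almonds, x2 = servings of cottage cheese, x3 = servings of whole milk, x4 = servings of cheddar.
Minimize 0.82x1 + 1.36x2 + 0.62x3 + 0.76x4 subject to:
  1.4x1 + 0.1x2 + 0.1x3 + 0.2x4 ≥ 1.9   (iron)
  200x1 + 88x2 + 169x3 + 119x4 ≥ 355   (calories)
  x1, x2, x3, x4 ≥ 0.
The minimum-cost mix takes nothing from cottage cheese, cheddar — only almonds, whole milk. There the iron and calories constraints are tight.
Solving gives x1 = 1.319, x3 = 0.5402.
Total cost: 0.82·1.319 + 0.62·0.5402 = 1.4165.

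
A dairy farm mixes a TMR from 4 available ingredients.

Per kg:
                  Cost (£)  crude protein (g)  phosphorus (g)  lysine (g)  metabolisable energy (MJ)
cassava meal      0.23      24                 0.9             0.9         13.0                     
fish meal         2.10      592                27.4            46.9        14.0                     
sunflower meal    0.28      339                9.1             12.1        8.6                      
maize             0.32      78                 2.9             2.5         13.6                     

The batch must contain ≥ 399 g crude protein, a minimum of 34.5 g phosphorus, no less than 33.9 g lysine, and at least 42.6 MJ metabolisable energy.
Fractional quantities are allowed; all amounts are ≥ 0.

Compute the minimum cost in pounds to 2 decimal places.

£1.23

Let x1 = kg of cassava meal, x2 = kg of fish meal, x3 = kg of sunflower meal, x4 = kg of maize.
min 0.23x1 + 2.1x2 + 0.28x3 + 0.32x4 subject to:
  24x1 + 592x2 + 339x3 + 78x4 ≥ 399   (crude protein)
  0.9x1 + 27.4x2 + 9.1x3 + 2.9x4 ≥ 34.5   (phosphorus)
  0.9x1 + 46.9x2 + 12.1x3 + 2.5x4 ≥ 33.9   (lysine)
  13x1 + 14x2 + 8.6x3 + 13.6x4 ≥ 42.6   (metabolisable energy)
  x1, x2, x3, x4 ≥ 0.
The minimum-cost mix takes nothing from fish meal, maize — only cassava meal, sunflower meal. The phosphorus and metabolisable energy requirements are met with equality.
That vertex is x1 = 0.8227, x3 = 3.71.
Hence cost = 0.23·0.8227 + 0.28·3.71 = £1.2280.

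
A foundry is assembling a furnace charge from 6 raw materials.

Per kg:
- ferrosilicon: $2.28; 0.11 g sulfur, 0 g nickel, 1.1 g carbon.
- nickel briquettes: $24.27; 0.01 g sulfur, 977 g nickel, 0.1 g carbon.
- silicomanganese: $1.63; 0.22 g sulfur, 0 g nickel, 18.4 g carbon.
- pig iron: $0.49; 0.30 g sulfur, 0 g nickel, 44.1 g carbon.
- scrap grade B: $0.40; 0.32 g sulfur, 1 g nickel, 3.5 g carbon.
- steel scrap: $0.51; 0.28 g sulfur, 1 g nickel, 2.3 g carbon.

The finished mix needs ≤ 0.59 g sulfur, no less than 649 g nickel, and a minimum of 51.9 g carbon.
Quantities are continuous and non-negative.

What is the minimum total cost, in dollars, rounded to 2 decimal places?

$16.70

Let x1 = kg of ferrosilicon, x2 = kg of nickel briquettes, x3 = kg of silicomanganese, x4 = kg of pig iron, x5 = kg of scrap grade B, x6 = kg of steel scrap.
min 2.28x1 + 24.27x2 + 1.63x3 + 0.49x4 + 0.4x5 + 0.51x6 subject to:
  0.11x1 + 0.01x2 + 0.22x3 + 0.3x4 + 0.32x5 + 0.28x6 ≤ 0.59   (sulfur)
  977x2 + 1x5 + 1x6 ≥ 649   (nickel)
  1.1x1 + 0.1x2 + 18.4x3 + 44.1x4 + 3.5x5 + 2.3x6 ≥ 51.9   (carbon)
  x1, x2, x3, x4, x5, x6 ≥ 0.
The cheapest feasible vertex uses only nickel briquettes, pig iron; ferrosilicon, silicomanganese, scrap grade B, steel scrap are not used. There the nickel and carbon constraints are tight.
So nickel briquettes = 0.6643 kg, pig iron = 1.175 kg.
Objective = 24.27·0.6643 + 0.49·1.175 = 16.6983.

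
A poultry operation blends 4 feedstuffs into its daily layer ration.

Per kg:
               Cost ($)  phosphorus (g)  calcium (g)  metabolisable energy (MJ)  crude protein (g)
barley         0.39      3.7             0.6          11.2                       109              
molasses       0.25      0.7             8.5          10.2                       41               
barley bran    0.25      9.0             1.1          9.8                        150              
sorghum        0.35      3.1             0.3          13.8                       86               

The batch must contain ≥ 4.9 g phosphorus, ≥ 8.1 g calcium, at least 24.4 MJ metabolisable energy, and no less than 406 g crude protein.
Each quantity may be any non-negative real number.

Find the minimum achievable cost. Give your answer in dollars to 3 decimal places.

Set it up as a linear program. Let x1 = kg of barley, x2 = kg of molasses, x3 = kg of barley bran, x4 = kg of sorghum.
Minimize 0.39x1 + 0.25x2 + 0.25x3 + 0.35x4 with:
  3.7x1 + 0.7x2 + 9x3 + 3.1x4 ≥ 4.9   (phosphorus)
  0.6x1 + 8.5x2 + 1.1x3 + 0.3x4 ≥ 8.1   (calcium)
  11.2x1 + 10.2x2 + 9.8x3 + 13.8x4 ≥ 24.4   (metabolisable energy)
  109x1 + 41x2 + 150x3 + 86x4 ≥ 406   (crude protein)
  x1, x2, x3, x4 ≥ 0.
At the optimum only molasses, barley bran are positive (barley, sorghum = 0). There the calcium and crude protein constraints are tight.
Solving gives x2 = 0.6248, x3 = 2.536.
Cost = 0.25·0.6248 + 0.25·2.536 = 0.79020.

$0.790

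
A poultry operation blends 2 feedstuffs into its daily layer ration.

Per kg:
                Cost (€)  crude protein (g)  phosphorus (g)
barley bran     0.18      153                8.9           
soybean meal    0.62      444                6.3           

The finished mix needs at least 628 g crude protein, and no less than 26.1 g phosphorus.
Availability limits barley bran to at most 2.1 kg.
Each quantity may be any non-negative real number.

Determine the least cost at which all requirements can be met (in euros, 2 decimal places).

Let x1 = kg of barley bran, x2 = kg of soybean meal.
Minimize 0.18x1 + 0.62x2 with:
  153x1 + 444x2 ≥ 628   (crude protein)
  8.9x1 + 6.3x2 ≥ 26.1   (phosphorus)
  x1 ≤ 2.1
  x1, x2 ≥ 0.
Both inputs are positive at the optimum. Binding constraints: phosphorus and the barley bran cap.
So barley bran = 2.1 kg, soybean meal = 1.176 kg.
Hence cost = 0.18·2.1 + 0.62·1.176 = €1.1071.

€1.11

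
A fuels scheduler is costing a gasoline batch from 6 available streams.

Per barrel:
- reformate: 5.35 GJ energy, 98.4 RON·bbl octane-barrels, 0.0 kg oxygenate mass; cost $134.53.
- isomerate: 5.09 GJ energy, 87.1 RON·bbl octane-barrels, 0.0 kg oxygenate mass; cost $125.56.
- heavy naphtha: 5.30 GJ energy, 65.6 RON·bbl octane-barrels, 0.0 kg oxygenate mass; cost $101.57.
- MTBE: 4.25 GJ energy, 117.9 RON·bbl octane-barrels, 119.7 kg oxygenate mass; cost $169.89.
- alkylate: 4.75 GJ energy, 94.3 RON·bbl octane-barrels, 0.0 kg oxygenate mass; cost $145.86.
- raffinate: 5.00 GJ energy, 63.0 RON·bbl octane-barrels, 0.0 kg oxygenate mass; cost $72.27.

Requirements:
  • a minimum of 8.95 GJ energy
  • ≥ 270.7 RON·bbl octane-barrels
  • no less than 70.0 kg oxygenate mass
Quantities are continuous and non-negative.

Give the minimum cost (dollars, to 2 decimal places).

Treat it as an LP. Let x1 = barrels of reformate, x2 = barrels of isomerate, x3 = barrels of heavy naphtha, x4 = barrels of MTBE, x5 = barrels of alkylate, x6 = barrels of raffinate.
min 134.53x1 + 125.56x2 + 101.57x3 + 169.89x4 + 145.86x5 + 72.27x6 with:
  5.35x1 + 5.09x2 + 5.3x3 + 4.25x4 + 4.75x5 + 5x6 ≥ 8.95   (energy)
  98.4x1 + 87.1x2 + 65.6x3 + 117.9x4 + 94.3x5 + 63x6 ≥ 270.7   (octane-barrels)
  119.7x4 ≥ 70   (oxygenate mass)
  x1, x2, x3, x4, x5, x6 ≥ 0.
The minimum-cost mix takes nothing from reformate, isomerate, heavy naphtha, alkylate — only MTBE, raffinate. The octane-barrels and oxygenate mass requirements are met with equality.
That vertex is x4 = 0.5848, x6 = 3.2024.
Objective = 169.89·0.5848 + 72.27·3.2024 = 330.7891.

$330.79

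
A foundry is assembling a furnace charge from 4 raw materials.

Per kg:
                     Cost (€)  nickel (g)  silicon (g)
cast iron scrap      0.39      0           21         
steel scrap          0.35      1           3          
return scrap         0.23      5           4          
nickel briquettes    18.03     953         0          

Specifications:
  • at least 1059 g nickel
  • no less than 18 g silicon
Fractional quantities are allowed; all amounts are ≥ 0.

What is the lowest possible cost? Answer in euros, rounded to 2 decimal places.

€20.37

Set it up as a linear program. Let x1 = kg of cast iron scrap, x2 = kg of steel scrap, x3 = kg of return scrap, x4 = kg of nickel briquettes.
Minimize 0.39x1 + 0.35x2 + 0.23x3 + 18.03x4 subject to:
  1x2 + 5x3 + 953x4 ≥ 1059   (nickel)
  21x1 + 3x2 + 4x3 ≥ 18   (silicon)
  x1, x2, x3, x4 ≥ 0.
The cheapest feasible vertex uses only cast iron scrap, nickel briquettes; steel scrap, return scrap are not used. Binding constraints: nickel and silicon.
That vertex is x1 = 0.8571, x4 = 1.111.
Objective = 0.39·0.8571 + 18.03·1.111 = 20.3656.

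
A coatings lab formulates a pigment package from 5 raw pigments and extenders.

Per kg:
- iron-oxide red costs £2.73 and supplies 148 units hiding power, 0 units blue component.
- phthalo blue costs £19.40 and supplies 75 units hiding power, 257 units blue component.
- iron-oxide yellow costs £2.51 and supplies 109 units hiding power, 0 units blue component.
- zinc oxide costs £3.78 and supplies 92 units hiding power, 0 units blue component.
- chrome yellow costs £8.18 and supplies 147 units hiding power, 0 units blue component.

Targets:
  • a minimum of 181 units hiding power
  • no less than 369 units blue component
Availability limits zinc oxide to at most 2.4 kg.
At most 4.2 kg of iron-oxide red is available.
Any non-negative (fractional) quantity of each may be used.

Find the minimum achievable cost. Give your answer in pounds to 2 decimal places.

£29.21

Let x1 = kg of iron-oxide red, x2 = kg of phthalo blue, x3 = kg of iron-oxide yellow, x4 = kg of zinc oxide, x5 = kg of chrome yellow.
Minimize 2.73x1 + 19.4x2 + 2.51x3 + 3.78x4 + 8.18x5 subject to:
  148x1 + 75x2 + 109x3 + 92x4 + 147x5 ≥ 181   (hiding power)
  257x2 ≥ 369   (blue component)
  x4 ≤ 2.4
  x1 ≤ 4.2
  x1, x2, x3, x4, x5 ≥ 0.
The optimal basis is {iron-oxide red, phthalo blue}; iron-oxide yellow, zinc oxide, chrome yellow drop out. Binding constraints: hiding power and blue component.
Optimal quantities: iron-oxide red = 0.4954 kg, phthalo blue = 1.436 kg.
Hence cost = 2.73·0.4954 + 19.4·1.436 = £29.2108.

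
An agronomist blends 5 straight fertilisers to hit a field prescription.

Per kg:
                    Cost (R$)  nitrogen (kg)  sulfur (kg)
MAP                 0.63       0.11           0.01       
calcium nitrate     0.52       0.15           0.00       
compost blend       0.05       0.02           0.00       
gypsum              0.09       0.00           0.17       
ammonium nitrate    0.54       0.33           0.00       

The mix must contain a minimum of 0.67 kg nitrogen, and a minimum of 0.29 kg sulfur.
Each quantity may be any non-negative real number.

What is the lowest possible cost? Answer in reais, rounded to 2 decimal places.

Let x1 = kg of MAP, x2 = kg of calcium nitrate, x3 = kg of compost blend, x4 = kg of gypsum, x5 = kg of ammonium nitrate.
Minimise 0.63x1 + 0.52x2 + 0.05x3 + 0.09x4 + 0.54x5 with:
  0.11x1 + 0.15x2 + 0.02x3 + 0.33x5 ≥ 0.67   (nitrogen)
  0.01x1 + 0.17x4 ≥ 0.29   (sulfur)
  x1, x2, x3, x4, x5 ≥ 0.
The optimal basis is {gypsum, ammonium nitrate}; MAP, calcium nitrate, compost blend drop out. Binding constraints: nitrogen and sulfur.
Optimal quantities: gypsum = 1.706 kg, ammonium nitrate = 2.03 kg.
Total cost: 0.09·1.706 + 0.54·2.03 = 1.2497.

R$1.25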